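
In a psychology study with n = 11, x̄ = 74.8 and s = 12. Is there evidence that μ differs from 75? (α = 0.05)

t = (x̄ - μ₀)/(s/√n) = (74.8 - 75)/(12/√11) = -0.055. df = 10, critical t = ±2.228. Fail to reject H₀.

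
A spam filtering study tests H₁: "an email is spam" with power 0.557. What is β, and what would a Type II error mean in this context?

β = 1 - power = 1 - 0.557 = 0.443. A Type II error is failing to reject H₀ when H₀ is false (false negative) — here, failing to conclude that an email is spam when in fact it is true. Consequence: a spam email lands in the inbox.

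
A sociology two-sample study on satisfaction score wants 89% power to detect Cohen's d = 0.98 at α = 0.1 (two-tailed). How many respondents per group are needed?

z_{α/2} = 1.645, z_β = Φ⁻¹(0.89) = 1.227. For large effect (d = 0.98): n per group = 2(z_{α/2} + z_β)²/d² = 2(1.645 + 1.227)²/0.98² = 17.2 → 18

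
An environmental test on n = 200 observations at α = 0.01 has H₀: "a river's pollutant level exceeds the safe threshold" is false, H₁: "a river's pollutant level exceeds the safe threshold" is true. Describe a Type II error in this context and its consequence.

Type II error: failing to reject H₀ when it is false — concluding that a river's pollutant level exceeds the safe threshold is not supported when in fact it is. Consequence: allowing unsafe pollution to continue.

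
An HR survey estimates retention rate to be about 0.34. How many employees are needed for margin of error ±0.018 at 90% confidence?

n = z²p(1-p)/E² = 1.645²×0.34×0.66/0.018² = 1874.2 → n = 1875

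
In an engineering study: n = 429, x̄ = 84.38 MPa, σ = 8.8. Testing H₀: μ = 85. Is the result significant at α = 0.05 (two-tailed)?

z = (84.38 - 85)/(8.8/√429) = -1.459. Since |z| ≤ 1.96, not significant at α = 0.05.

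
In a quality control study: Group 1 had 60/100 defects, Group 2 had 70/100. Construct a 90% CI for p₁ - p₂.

p̂₁ = 0.6, p̂₂ = 0.7. Difference = -0.1. CI = (-0.21, 0.01)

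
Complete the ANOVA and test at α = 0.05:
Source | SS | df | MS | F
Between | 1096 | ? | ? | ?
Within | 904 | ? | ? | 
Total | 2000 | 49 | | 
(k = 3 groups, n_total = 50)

df_between = 2, df_within = 47. MS_between = 548.0, MS_within = 19.23. F = 28.491, F_crit ≈ 3.195. Reject H₀.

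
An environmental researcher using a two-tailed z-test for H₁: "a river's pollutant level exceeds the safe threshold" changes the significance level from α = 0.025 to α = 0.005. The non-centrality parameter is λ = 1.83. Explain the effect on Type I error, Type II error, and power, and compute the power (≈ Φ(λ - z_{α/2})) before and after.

Decreasing α from 0.025 to 0.005:
• Type I error rate decreases (α is the Type I rate by definition).
• Critical value moves from z_{α/2} = 2.241 to 2.807, so power = Φ(λ - z_{α/2}) goes from Φ(1.83 - 2.241) = 0.341 to Φ(1.83 - 2.807) = 0.164.
• Type II error rate β = 1 - power therefore increases (0.659 → 0.836).
Appropriate when false positives are costly — here, shutting down a compliant factory unnecessarily.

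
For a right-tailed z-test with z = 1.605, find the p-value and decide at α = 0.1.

p = P(Z > 1.605) = 1 - Φ(1.605) ≈ 0.0542. Since p < 0.1, reject H₀ (significant) at α = 0.1.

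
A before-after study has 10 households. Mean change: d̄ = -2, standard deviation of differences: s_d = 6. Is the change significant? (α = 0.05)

t = d̄/(s_d/√n) = -2/(6/√10) = -1.054. df = 9, critical t = ±2.262. Fail to reject H₀.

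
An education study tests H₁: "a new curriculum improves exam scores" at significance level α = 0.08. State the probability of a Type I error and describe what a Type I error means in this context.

P(Type I error) = α = 0.08. A Type I error is rejecting H₀ when H₀ is actually true (false positive) — here, concluding that a new curriculum improves exam scores when in fact this is not the case. Consequence: adopting a curriculum that gives no real benefit — disruption for nothing.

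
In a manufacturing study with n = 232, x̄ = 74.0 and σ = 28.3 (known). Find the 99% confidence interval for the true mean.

CI = x̄ ± z*(σ/√n) = 74.0 ± 2.576(28.3/√232) = 74.0 ± 4.79 = (69.21, 78.79)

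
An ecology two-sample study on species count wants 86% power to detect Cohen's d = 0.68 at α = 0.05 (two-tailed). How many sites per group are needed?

z_{α/2} = 1.96, z_β = Φ⁻¹(0.86) = 1.08. For medium effect (d = 0.68): n per group = 2(z_{α/2} + z_β)²/d² = 2(1.96 + 1.08)²/0.68² = 40.0 → 40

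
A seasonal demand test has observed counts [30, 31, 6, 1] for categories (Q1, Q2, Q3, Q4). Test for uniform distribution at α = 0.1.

Expected = 17 each. χ² = Σ(O-E)²/E = 43.647. df = 3, critical value = 6.251. Reject H₀.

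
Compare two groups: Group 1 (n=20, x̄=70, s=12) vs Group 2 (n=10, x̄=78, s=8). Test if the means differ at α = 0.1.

Pooled sp = 10.88. t = -1.899, df = 28. Critical t = ±1.701. Reject H₀.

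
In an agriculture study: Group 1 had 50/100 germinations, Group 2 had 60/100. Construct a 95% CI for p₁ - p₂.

p̂₁ = 0.5, p̂₂ = 0.6. Difference = -0.1. CI = (-0.237, 0.037)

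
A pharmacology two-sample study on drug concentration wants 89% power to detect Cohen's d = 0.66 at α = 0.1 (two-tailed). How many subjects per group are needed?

z_{α/2} = 1.645, z_β = Φ⁻¹(0.89) = 1.227. For medium effect (d = 0.66): n per group = 2(z_{α/2} + z_β)²/d² = 2(1.645 + 1.227)²/0.66² = 37.9 → 38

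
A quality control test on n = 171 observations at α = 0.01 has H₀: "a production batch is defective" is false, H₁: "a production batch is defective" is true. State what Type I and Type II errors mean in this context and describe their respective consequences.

Type I (false positive): concluding that a production batch is defective when it is not — scrapping a good batch — wasted material and cost for no reason. Type II (false negative): failing to conclude that a production batch is defective when it is — shipping a defective batch — faulty products reach customers. Which is costlier depends on domain priorities and is a judgement call rather than a statistical fact.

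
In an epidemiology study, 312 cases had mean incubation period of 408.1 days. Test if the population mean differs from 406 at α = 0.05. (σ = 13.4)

z = (x̄ - μ₀)/(σ/√n) = (408.1 - 406)/(13.4/√312) = 2.768. Critical value: ±1.96. Since |2.768| > 1.96, Reject H₀.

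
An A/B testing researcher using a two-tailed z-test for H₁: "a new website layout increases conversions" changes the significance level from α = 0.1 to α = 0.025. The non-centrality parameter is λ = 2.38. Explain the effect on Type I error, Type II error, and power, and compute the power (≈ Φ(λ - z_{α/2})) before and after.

Decreasing α from 0.1 to 0.025:
• Type I error rate decreases (α is the Type I rate by definition).
• Critical value moves from z_{α/2} = 1.645 to 2.241, so power = Φ(λ - z_{α/2}) goes from Φ(2.38 - 1.645) = 0.769 to Φ(2.38 - 2.241) = 0.555.
• Type II error rate β = 1 - power therefore increases (0.231 → 0.445).
Appropriate when false positives are costly — here, rolling out a layout that doesn't actually help — wasted engineering effort.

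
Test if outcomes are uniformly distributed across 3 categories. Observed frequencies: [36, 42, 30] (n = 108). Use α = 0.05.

Expected = 36 each. χ² = Σ(O-E)²/E = 2.0. df = 2, critical value = 5.991. Fail to reject H₀.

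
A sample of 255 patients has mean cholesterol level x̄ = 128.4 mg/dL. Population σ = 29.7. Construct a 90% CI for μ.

CI = x̄ ± z*(σ/√n) = 128.4 ± 1.645(29.7/√255) = 128.4 ± 3.06 = (125.34, 131.46)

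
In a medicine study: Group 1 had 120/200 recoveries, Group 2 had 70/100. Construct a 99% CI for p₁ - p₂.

p̂₁ = 0.6, p̂₂ = 0.7. Difference = -0.1. CI = (-0.248, 0.048)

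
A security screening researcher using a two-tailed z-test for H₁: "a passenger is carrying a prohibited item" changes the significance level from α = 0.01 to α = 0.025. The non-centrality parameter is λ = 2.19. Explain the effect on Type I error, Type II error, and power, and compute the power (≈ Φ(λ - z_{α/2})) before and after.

Increasing α from 0.01 to 0.025:
• Type I error rate increases (α is the Type I rate by definition).
• Critical value moves from z_{α/2} = 2.576 to 2.241, so power = Φ(λ - z_{α/2}) goes from Φ(2.19 - 2.576) = 0.35 to Φ(2.19 - 2.241) = 0.48.
• Type II error rate β = 1 - power therefore decreases (0.65 → 0.52).
Appropriate when false negatives are costly — here, letting a prohibited item through — security breach.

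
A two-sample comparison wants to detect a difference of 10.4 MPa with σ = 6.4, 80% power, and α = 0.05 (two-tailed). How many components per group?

n per group = 2(z_α/2 + z_β)²σ²/d² = 2×(1.96 + 0.84)²×6.4²/10.4² = 5.9 → n = 6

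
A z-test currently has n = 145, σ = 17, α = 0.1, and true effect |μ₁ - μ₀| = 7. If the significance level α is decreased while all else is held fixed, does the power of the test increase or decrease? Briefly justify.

Power decreases: a smaller α raises the critical value, so less of the H₁ sampling distribution falls in the rejection region.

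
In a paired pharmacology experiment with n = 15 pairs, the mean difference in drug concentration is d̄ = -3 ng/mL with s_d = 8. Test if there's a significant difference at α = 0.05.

t = d̄/(s_d/√n) = -3/(8/√15) = -1.452. df = 14, critical t = ±2.145. Fail to reject H₀.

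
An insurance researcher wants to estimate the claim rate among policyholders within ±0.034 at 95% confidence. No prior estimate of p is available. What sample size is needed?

Conservative approach: use p = 0.5 (maximizes p(1-p) = 0.25). n = z²(0.25)/E² = 1.96²×0.25/0.034² = 830.8 → n = 831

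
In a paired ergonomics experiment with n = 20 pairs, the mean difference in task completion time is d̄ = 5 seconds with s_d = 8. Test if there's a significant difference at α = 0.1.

t = d̄/(s_d/√n) = 5/(8/√20) = 2.795. df = 19, critical t = ±1.729. Reject H₀.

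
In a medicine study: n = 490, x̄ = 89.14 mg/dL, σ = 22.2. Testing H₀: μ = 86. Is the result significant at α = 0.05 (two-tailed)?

z = (89.14 - 86)/(22.2/√490) = 3.131. Since |z| > 1.96, significant at α = 0.05.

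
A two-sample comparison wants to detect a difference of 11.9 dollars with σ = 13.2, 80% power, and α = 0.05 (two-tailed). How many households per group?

n per group = 2(z_α/2 + z_β)²σ²/d² = 2×(1.96 + 0.84)²×13.2²/11.9² = 19.3 → n = 20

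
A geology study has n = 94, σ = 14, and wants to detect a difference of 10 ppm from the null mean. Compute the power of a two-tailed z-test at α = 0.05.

SE = σ/√n = 14/√94 = 1.444. Non-centrality λ = d/SE = 10/1.444 = 6.925. Power ≈ Φ(λ - z_{α/2}) = Φ(6.925 - 1.96) = Φ(4.965) = 1.0.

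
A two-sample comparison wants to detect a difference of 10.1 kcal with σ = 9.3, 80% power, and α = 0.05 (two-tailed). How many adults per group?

n per group = 2(z_α/2 + z_β)²σ²/d² = 2×(1.96 + 0.84)²×9.3²/10.1² = 13.3 → n = 14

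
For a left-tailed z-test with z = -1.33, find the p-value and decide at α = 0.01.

p = P(Z < -1.33) = Φ(-1.33) ≈ 0.0918. Since p ≥ 0.01, fail to reject H₀ (not significant) at α = 0.01.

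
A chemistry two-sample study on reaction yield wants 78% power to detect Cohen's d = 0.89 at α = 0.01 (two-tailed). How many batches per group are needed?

z_{α/2} = 2.576, z_β = Φ⁻¹(0.78) = 0.772. For large effect (d = 0.89): n per group = 2(z_{α/2} + z_β)²/d² = 2(2.576 + 0.772)²/0.89² = 28.3 → 29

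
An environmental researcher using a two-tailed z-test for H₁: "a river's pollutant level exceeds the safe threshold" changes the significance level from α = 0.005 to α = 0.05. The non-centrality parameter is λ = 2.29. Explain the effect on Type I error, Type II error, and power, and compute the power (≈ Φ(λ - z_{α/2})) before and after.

Increasing α from 0.005 to 0.05:
• Type I error rate increases (α is the Type I rate by definition).
• Critical value moves from z_{α/2} = 2.807 to 1.96, so power = Φ(λ - z_{α/2}) goes from Φ(2.29 - 2.807) = 0.303 to Φ(2.29 - 1.96) = 0.629.
• Type II error rate β = 1 - power therefore decreases (0.697 → 0.371).
Appropriate when false negatives are costly — here, allowing unsafe pollution to continue.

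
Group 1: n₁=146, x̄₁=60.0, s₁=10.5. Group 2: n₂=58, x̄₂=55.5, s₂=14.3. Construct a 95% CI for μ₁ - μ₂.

Difference = 4.5. SE = √(10.5²/146 + 14.3²/58) = 2.069. CI = (0.44, 8.56)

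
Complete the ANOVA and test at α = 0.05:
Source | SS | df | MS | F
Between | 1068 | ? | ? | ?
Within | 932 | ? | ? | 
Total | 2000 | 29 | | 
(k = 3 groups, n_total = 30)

df_between = 2, df_within = 27. MS_between = 534.0, MS_within = 34.52. F = 15.47, F_crit ≈ 3.354. Reject H₀.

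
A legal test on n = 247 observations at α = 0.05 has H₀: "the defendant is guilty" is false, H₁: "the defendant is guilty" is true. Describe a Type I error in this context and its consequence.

Type I error: rejecting H₀ when it is true — concluding that the defendant is guilty when in fact it is not. Consequence: convicting an innocent person.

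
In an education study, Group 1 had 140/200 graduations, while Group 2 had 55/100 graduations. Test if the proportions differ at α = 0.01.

p̂₁ = 0.7, p̂₂ = 0.55, pooled p̂ = 0.65. z = 2.568. Critical: ±2.576. Fail to reject H₀.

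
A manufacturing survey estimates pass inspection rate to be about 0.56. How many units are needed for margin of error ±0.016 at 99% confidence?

n = z²p(1-p)/E² = 2.576²×0.56×0.44/0.016² = 6386.9 → n = 6387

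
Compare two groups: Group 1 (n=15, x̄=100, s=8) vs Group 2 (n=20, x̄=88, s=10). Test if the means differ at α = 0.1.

Pooled sp = 9.2. t = 3.817, df = 33. Critical t = ±1.692. Reject H₀.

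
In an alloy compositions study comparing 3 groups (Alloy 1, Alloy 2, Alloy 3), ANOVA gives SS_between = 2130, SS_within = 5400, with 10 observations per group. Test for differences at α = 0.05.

df_between = 2, df_within = 27. F = MS_between/MS_within = 1065.0/200.0 = 5.325. F_crit ≈ 3.354. Reject H₀. At least one mean differs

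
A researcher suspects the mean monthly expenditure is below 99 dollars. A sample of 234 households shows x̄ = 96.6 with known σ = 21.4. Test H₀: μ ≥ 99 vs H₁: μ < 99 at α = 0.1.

z = -1.716. Critical value: -1.28. Reject H₀.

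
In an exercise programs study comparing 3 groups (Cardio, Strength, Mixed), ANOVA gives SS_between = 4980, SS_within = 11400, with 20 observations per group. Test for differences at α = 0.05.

df_between = 2, df_within = 57. F = MS_between/MS_within = 2490.0/200.0 = 12.45. F_crit ≈ 3.159. Reject H₀. At least one mean differs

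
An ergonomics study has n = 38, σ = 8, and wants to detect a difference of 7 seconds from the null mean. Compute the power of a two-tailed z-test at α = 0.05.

SE = σ/√n = 8/√38 = 1.298. Non-centrality λ = d/SE = 7/1.298 = 5.394. Power ≈ Φ(λ - z_{α/2}) = Φ(5.394 - 1.96) = Φ(3.434) = 1.0.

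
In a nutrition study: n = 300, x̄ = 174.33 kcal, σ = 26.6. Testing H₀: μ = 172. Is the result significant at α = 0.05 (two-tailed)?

z = (174.33 - 172)/(26.6/√300) = 1.517. Since |z| ≤ 1.96, not significant at α = 0.05.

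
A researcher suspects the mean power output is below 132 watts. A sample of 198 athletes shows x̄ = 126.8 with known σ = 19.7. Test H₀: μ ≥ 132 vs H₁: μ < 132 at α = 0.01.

z = -3.714. Critical value: -2.33. Reject H₀.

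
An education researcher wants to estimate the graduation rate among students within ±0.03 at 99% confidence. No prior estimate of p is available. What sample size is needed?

Conservative approach: use p = 0.5 (maximizes p(1-p) = 0.25). n = z²(0.25)/E² = 2.576²×0.25/0.03² = 1843.3 → n = 1844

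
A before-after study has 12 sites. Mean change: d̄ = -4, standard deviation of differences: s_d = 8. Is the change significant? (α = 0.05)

t = d̄/(s_d/√n) = -4/(8/√12) = -1.732. df = 11, critical t = ±2.201. Fail to reject H₀.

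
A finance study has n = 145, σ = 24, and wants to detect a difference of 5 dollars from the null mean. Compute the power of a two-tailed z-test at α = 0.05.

SE = σ/√n = 24/√145 = 1.993. Non-centrality λ = d/SE = 5/1.993 = 2.509. Power ≈ Φ(λ - z_{α/2}) = Φ(2.509 - 1.96) = Φ(0.549) = 0.708.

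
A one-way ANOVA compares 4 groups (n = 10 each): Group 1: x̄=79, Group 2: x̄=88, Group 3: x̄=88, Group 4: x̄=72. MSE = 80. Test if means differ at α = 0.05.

Grand mean = 81.75. SS_between = 1807.5, MS_between = 602.5. F = 7.531, F_crit ≈ 2.866. Reject H₀.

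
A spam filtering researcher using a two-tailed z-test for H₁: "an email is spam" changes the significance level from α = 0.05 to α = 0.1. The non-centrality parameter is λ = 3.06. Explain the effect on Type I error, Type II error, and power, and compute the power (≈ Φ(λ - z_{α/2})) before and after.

Increasing α from 0.05 to 0.1:
• Type I error rate increases (α is the Type I rate by definition).
• Critical value moves from z_{α/2} = 1.96 to 1.645, so power = Φ(λ - z_{α/2}) goes from Φ(3.06 - 1.96) = 0.864 to Φ(3.06 - 1.645) = 0.921.
• Type II error rate β = 1 - power therefore decreases (0.136 → 0.079).
Appropriate when false negatives are costly — here, a spam email lands in the inbox.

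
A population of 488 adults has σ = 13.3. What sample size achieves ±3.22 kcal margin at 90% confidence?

Without FPC: n₀ = (1.645×13.3/3.22)² = 46.166. With FPC: n = n₀N/(n₀+N-1) = 42.3 → n = 43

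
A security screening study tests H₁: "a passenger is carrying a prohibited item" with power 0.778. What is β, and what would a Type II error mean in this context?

β = 1 - power = 1 - 0.778 = 0.222. A Type II error is failing to reject H₀ when H₀ is false (false negative) — here, failing to conclude that a passenger is carrying a prohibited item when in fact it is true. Consequence: letting a prohibited item through — security breach.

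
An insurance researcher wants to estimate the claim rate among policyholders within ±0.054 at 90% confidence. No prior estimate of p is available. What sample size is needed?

Conservative approach: use p = 0.5 (maximizes p(1-p) = 0.25). n = z²(0.25)/E² = 1.645²×0.25/0.054² = 232.0 → n = 232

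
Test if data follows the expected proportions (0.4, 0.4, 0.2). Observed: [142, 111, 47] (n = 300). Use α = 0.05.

Expected: [120.0, 120.0, 60.0]. χ² = 7.525. df = 2, critical = 5.991. Reject H₀.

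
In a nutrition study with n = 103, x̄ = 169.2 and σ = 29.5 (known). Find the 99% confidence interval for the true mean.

CI = x̄ ± z*(σ/√n) = 169.2 ± 2.576(29.5/√103) = 169.2 ± 7.49 = (161.71, 176.69)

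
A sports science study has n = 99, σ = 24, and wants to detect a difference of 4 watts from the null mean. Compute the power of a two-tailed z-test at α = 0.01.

SE = σ/√n = 24/√99 = 2.412. Non-centrality λ = d/SE = 4/2.412 = 1.658. Power ≈ Φ(λ - z_{α/2}) = Φ(1.658 - 2.576) = Φ(-0.918) = 0.179.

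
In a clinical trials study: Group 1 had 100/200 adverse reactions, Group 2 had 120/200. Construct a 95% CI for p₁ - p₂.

p̂₁ = 0.5, p̂₂ = 0.6. Difference = -0.1. CI = (-0.197, -0.003)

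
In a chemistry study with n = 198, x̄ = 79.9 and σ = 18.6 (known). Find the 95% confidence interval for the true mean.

CI = x̄ ± z*(σ/√n) = 79.9 ± 1.96(18.6/√198) = 79.9 ± 2.59 = (77.31, 82.49)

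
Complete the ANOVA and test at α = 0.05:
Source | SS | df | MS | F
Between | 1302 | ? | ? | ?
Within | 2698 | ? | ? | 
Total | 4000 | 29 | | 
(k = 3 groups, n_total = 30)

df_between = 2, df_within = 27. MS_between = 651.0, MS_within = 99.93. F = 6.515, F_crit ≈ 3.354. Reject H₀.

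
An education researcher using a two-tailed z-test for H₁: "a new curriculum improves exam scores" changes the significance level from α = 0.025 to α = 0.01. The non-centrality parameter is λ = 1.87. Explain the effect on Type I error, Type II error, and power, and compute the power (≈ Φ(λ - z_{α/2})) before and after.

Decreasing α from 0.025 to 0.01:
• Type I error rate decreases (α is the Type I rate by definition).
• Critical value moves from z_{α/2} = 2.241 to 2.576, so power = Φ(λ - z_{α/2}) goes from Φ(1.87 - 2.241) = 0.355 to Φ(1.87 - 2.576) = 0.24.
• Type II error rate β = 1 - power therefore increases (0.645 → 0.76).
Appropriate when false positives are costly — here, adopting a curriculum that gives no real benefit — disruption for nothing.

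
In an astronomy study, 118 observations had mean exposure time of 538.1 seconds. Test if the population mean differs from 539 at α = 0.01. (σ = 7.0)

z = (x̄ - μ₀)/(σ/√n) = (538.1 - 539)/(7.0/√118) = -1.397. Critical value: ±2.576. Since |-1.397| ≤ 2.576, Fail to reject H₀.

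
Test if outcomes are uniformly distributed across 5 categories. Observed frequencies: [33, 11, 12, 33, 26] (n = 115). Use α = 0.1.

Expected = 23 each. χ² = Σ(O-E)²/E = 20.609. df = 4, critical value = 7.779. Reject H₀.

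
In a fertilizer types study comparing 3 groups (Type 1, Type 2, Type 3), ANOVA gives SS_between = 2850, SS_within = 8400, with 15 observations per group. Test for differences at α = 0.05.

df_between = 2, df_within = 42. F = MS_between/MS_within = 1425.0/200.0 = 7.125. F_crit ≈ 3.22. Reject H₀. At least one mean differs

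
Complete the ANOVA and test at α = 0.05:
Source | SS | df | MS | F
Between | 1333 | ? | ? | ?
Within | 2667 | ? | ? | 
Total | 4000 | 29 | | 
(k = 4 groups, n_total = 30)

df_between = 3, df_within = 26. MS_between = 444.33, MS_within = 102.58. F = 4.332, F_crit ≈ 2.975. Reject H₀.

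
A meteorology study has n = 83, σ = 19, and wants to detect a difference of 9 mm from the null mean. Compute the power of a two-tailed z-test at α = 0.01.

SE = σ/√n = 19/√83 = 2.086. Non-centrality λ = d/SE = 9/2.086 = 4.315. Power ≈ Φ(λ - z_{α/2}) = Φ(4.315 - 2.576) = Φ(1.739) = 0.959.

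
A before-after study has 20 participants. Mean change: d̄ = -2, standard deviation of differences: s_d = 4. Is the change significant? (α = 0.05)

t = d̄/(s_d/√n) = -2/(4/√20) = -2.236. df = 19, critical t = ±2.093. Reject H₀.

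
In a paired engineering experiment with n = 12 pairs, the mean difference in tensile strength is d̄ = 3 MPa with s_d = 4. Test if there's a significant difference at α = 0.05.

t = d̄/(s_d/√n) = 3/(4/√12) = 2.598. df = 11, critical t = ±2.201. Reject H₀.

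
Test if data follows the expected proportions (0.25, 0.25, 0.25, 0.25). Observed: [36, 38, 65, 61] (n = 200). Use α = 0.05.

Expected: [50.0, 50.0, 50.0, 50.0]. χ² = 13.72. df = 3, critical = 7.815. Reject H₀.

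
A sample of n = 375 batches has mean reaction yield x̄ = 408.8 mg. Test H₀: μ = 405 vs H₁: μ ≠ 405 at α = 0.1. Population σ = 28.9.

z = (x̄ - μ₀)/(σ/√n) = (408.8 - 405)/(28.9/√375) = 2.546. Critical value: ±1.645. Since |2.546| > 1.645, Reject H₀.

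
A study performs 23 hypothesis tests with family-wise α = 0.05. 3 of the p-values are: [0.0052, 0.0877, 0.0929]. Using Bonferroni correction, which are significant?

Bonferroni α = 0.05/23 = 0.00217. None of the given p-values are significant.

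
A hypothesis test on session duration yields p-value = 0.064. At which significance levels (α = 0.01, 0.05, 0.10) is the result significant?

p = 0.064. Significant at: α = 0.1.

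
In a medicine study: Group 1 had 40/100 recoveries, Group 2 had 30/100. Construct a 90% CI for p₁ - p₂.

p̂₁ = 0.4, p̂₂ = 0.3. Difference = 0.1. CI = (-0.01, 0.21)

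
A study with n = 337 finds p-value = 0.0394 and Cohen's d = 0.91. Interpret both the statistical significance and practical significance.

Statistically significant (p = 0.0394 < 0.05). Cohen's d = 0.91 indicates a large effect size. Both statistical and practical significance should be considered.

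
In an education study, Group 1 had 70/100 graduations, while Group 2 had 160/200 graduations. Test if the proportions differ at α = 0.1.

p̂₁ = 0.7, p̂₂ = 0.8, pooled p̂ = 0.767. z = -1.93. Critical: ±1.645. Reject H₀.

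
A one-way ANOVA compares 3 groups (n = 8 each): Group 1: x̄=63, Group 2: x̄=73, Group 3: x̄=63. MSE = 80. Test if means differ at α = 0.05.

Grand mean = 66.33. SS_between = 533.33, MS_between = 266.67. F = 3.333, F_crit ≈ 3.467. Fail to reject H₀.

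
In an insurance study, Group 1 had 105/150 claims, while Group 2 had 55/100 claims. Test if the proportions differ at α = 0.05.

p̂₁ = 0.7, p̂₂ = 0.55, pooled p̂ = 0.64. z = 2.421. Critical: ±1.96. Reject H₀.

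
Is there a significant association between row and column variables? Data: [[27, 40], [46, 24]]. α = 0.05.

χ² = 8.884. df = 1, critical = 3.841. Reject H₀. Variables are dependent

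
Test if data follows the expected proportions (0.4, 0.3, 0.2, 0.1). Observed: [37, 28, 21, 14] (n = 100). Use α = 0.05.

Expected: [40.0, 30.0, 20.0, 10.0]. χ² = 2.008. df = 3, critical = 7.815. Fail to reject H₀.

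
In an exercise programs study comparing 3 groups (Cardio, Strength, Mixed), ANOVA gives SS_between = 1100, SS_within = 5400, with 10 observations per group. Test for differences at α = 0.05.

df_between = 2, df_within = 27. F = MS_between/MS_within = 550.0/200.0 = 2.75. F_crit ≈ 3.354. Fail to reject H₀.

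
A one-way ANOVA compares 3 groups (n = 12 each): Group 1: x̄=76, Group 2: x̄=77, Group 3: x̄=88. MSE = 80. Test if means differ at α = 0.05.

Grand mean = 80.33. SS_between = 1064.0, MS_between = 532.0. F = 6.65, F_crit ≈ 3.285. Reject H₀.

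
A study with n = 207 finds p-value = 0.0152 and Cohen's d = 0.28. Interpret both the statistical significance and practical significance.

Statistically significant (p = 0.0152 < 0.05). Cohen's d = 0.28 indicates a small effect size. Both statistical and practical significance should be considered.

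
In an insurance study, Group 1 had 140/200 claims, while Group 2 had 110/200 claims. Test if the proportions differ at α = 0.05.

p̂₁ = 0.7, p̂₂ = 0.55, pooled p̂ = 0.625. z = 3.098. Critical: ±1.96. Reject H₀.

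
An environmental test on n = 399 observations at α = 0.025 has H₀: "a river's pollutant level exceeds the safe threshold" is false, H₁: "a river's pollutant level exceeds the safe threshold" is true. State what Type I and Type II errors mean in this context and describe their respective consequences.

Type I (false positive): concluding that a river's pollutant level exceeds the safe threshold when it is not — shutting down a compliant factory unnecessarily. Type II (false negative): failing to conclude that a river's pollutant level exceeds the safe threshold when it is — allowing unsafe pollution to continue. Which is costlier depends on domain priorities and is a judgement call rather than a statistical fact.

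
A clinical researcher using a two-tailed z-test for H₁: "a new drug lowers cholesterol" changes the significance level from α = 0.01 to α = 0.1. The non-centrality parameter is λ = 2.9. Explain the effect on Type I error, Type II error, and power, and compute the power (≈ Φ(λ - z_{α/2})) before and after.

Increasing α from 0.01 to 0.1:
• Type I error rate increases (α is the Type I rate by definition).
• Critical value moves from z_{α/2} = 2.576 to 1.645, so power = Φ(λ - z_{α/2}) goes from Φ(2.9 - 2.576) = 0.627 to Φ(2.9 - 1.645) = 0.895.
• Type II error rate β = 1 - power therefore decreases (0.373 → 0.105).
Appropriate when false negatives are costly — here, shelving an effective drug — patients miss out on a treatment that would have helped.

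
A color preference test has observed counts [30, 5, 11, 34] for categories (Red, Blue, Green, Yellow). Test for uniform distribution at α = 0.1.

Expected = 20 each. χ² = Σ(O-E)²/E = 30.1. df = 3, critical value = 6.251. Reject H₀.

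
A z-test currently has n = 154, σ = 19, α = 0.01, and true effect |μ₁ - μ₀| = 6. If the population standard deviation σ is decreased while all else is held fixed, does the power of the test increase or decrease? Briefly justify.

Power increases: a smaller σ shrinks the standard error σ/√n, moving the sampling distribution under H₁ further from the critical value.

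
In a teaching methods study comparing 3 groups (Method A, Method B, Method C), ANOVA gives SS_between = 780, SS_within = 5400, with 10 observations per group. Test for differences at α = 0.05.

df_between = 2, df_within = 27. F = MS_between/MS_within = 390.0/200.0 = 1.95. F_crit ≈ 3.354. Fail to reject H₀.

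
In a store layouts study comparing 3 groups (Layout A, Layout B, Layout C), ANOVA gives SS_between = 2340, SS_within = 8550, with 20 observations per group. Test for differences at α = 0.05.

df_between = 2, df_within = 57. F = MS_between/MS_within = 1170.0/150.0 = 7.8. F_crit ≈ 3.159. Reject H₀. At least one mean differs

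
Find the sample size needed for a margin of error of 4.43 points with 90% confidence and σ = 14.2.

n = (z*σ/E)² = (1.645×14.2/4.43)² = 27.8 → n = 28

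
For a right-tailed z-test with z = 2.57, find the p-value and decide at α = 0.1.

p = P(Z > 2.57) = 1 - Φ(2.57) ≈ 0.0051. Since p < 0.1, reject H₀ (significant) at α = 0.1.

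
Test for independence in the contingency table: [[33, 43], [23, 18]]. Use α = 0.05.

χ² = 1.715. df = 1, critical = 3.841. Fail to reject H₀. No evidence of dependence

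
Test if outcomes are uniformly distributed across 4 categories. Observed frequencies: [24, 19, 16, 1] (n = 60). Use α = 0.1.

Expected = 15 each. χ² = Σ(O-E)²/E = 19.6. df = 3, critical value = 6.251. Reject H₀.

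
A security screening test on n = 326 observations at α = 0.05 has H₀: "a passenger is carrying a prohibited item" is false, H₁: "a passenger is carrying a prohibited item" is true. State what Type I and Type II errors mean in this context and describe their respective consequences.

Type I (false positive): concluding that a passenger is carrying a prohibited item when it is not — detaining an innocent passenger — delay and inconvenience. Type II (false negative): failing to conclude that a passenger is carrying a prohibited item when it is — letting a prohibited item through — security breach. Which is costlier depends on domain priorities and is a judgement call rather than a statistical fact.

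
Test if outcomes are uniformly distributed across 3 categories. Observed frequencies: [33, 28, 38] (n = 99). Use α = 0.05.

Expected = 33 each. χ² = Σ(O-E)²/E = 1.515. df = 2, critical value = 5.991. Fail to reject H₀.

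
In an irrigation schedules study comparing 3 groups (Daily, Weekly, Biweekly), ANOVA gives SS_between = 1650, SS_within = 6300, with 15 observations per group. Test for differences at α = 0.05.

df_between = 2, df_within = 42. F = MS_between/MS_within = 825.0/150.0 = 5.5. F_crit ≈ 3.22. Reject H₀. At least one mean differs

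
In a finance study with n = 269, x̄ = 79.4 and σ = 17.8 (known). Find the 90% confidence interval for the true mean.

CI = x̄ ± z*(σ/√n) = 79.4 ± 1.645(17.8/√269) = 79.4 ± 1.79 = (77.61, 81.19)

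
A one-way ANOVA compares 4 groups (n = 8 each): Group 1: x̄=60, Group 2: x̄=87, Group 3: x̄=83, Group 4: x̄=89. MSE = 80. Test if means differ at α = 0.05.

Grand mean = 79.75. SS_between = 4310.0, MS_between = 1436.67. F = 17.958, F_crit ≈ 2.947. Reject H₀.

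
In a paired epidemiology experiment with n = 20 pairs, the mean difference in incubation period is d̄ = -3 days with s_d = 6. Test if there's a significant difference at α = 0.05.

t = d̄/(s_d/√n) = -3/(6/√20) = -2.236. df = 19, critical t = ±2.093. Reject H₀.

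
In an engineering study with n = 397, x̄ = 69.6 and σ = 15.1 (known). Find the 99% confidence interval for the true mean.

CI = x̄ ± z*(σ/√n) = 69.6 ± 2.576(15.1/√397) = 69.6 ± 1.95 = (67.65, 71.55)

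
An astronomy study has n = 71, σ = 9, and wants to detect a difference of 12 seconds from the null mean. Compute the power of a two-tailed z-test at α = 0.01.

SE = σ/√n = 9/√71 = 1.068. Non-centrality λ = d/SE = 12/1.068 = 11.235. Power ≈ Φ(λ - z_{α/2}) = Φ(11.235 - 2.576) = Φ(8.659) = 1.0.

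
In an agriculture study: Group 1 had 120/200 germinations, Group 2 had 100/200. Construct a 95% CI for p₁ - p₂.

p̂₁ = 0.6, p̂₂ = 0.5. Difference = 0.1. CI = (0.003, 0.197)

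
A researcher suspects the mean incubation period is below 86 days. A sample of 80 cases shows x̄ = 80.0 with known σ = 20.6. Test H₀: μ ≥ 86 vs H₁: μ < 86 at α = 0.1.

z = -2.605. Critical value: -1.28. Reject H₀.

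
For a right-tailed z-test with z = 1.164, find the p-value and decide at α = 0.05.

p = P(Z > 1.164) = 1 - Φ(1.164) ≈ 0.1222. Since p ≥ 0.05, fail to reject H₀ (not significant) at α = 0.05.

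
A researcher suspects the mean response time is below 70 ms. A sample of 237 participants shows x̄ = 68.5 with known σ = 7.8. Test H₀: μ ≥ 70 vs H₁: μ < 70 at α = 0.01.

z = -2.961. Critical value: -2.33. Reject H₀.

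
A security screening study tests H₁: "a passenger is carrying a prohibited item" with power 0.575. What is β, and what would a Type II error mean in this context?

β = 1 - power = 1 - 0.575 = 0.425. A Type II error is failing to reject H₀ when H₀ is false (false negative) — here, failing to conclude that a passenger is carrying a prohibited item when in fact it is true. Consequence: letting a prohibited item through — security breach.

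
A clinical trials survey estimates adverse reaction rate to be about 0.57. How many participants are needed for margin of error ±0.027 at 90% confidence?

n = z²p(1-p)/E² = 1.645²×0.57×0.43/0.027² = 909.8 → n = 910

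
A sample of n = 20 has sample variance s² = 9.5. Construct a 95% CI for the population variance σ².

df = 19. χ²_{0.025} = 32.852, χ²_{0.975} = 8.907. CI for σ² = ((n-1)s²/χ²_{α/2}, (n-1)s²/χ²_{1-α/2}) = (19·9.5/32.852, 19·9.5/8.907) = (5.49, 20.26)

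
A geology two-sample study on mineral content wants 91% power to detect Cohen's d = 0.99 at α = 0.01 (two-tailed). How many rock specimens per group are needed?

z_{α/2} = 2.576, z_β = Φ⁻¹(0.91) = 1.341. For large effect (d = 0.99): n per group = 2(z_{α/2} + z_β)²/d² = 2(2.576 + 1.341)²/0.99² = 31.3 → 32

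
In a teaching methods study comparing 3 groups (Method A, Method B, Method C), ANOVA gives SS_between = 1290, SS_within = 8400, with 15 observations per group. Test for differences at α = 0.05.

df_between = 2, df_within = 42. F = MS_between/MS_within = 645.0/200.0 = 3.225. F_crit ≈ 3.22. Reject H₀. At least one mean differs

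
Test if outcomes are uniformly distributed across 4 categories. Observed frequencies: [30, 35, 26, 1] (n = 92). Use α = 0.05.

Expected = 23 each. χ² = Σ(O-E)²/E = 29.826. df = 3, critical value = 7.815. Reject H₀.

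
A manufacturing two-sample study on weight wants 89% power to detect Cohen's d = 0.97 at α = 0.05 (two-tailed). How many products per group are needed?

z_{α/2} = 1.96, z_β = Φ⁻¹(0.89) = 1.227. For large effect (d = 0.97): n per group = 2(z_{α/2} + z_β)²/d² = 2(1.96 + 1.227)²/0.97² = 21.6 → 22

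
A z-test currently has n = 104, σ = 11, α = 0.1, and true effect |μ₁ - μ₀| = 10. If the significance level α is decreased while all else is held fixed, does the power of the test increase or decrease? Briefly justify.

Power decreases: a smaller α raises the critical value, so less of the H₁ sampling distribution falls in the rejection region.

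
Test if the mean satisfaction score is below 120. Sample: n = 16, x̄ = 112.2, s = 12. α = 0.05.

t = (112.2 - 120)/(12/√16) = -2.6, df = 15. Critical t = -1.753. Reject H₀.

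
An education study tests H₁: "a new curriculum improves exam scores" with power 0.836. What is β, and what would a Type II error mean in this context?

β = 1 - power = 1 - 0.836 = 0.164. A Type II error is failing to reject H₀ when H₀ is false (false negative) — here, failing to conclude that a new curriculum improves exam scores when in fact it is true. Consequence: keeping the old curriculum when the new one would have helped students.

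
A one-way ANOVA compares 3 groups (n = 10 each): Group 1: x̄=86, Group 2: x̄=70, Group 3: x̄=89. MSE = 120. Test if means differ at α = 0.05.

Grand mean = 81.67. SS_between = 2086.67, MS_between = 1043.33. F = 8.694, F_crit ≈ 3.354. Reject H₀.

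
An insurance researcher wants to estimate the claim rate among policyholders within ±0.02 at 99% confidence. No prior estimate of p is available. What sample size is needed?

Conservative approach: use p = 0.5 (maximizes p(1-p) = 0.25). n = z²(0.25)/E² = 2.576²×0.25/0.02² = 4147.4 → n = 4148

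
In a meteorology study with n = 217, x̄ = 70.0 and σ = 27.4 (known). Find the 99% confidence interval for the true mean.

CI = x̄ ± z*(σ/√n) = 70.0 ± 2.576(27.4/√217) = 70.0 ± 4.79 = (65.21, 74.79)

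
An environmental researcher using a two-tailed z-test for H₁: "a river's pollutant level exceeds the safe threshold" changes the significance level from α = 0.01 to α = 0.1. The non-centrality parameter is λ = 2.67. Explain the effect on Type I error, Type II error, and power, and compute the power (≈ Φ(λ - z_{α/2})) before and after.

Increasing α from 0.01 to 0.1:
• Type I error rate increases (α is the Type I rate by definition).
• Critical value moves from z_{α/2} = 2.576 to 1.645, so power = Φ(λ - z_{α/2}) goes from Φ(2.67 - 2.576) = 0.537 to Φ(2.67 - 1.645) = 0.847.
• Type II error rate β = 1 - power therefore decreases (0.463 → 0.153).
Appropriate when false negatives are costly — here, allowing unsafe pollution to continue.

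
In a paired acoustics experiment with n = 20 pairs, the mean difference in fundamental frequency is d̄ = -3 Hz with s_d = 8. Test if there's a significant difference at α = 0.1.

t = d̄/(s_d/√n) = -3/(8/√20) = -1.677. df = 19, critical t = ±1.729. Fail to reject H₀.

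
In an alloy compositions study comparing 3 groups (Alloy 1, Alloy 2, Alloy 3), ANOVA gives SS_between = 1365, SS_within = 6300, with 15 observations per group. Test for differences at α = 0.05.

df_between = 2, df_within = 42. F = MS_between/MS_within = 682.5/150.0 = 4.55. F_crit ≈ 3.22. Reject H₀. At least one mean differs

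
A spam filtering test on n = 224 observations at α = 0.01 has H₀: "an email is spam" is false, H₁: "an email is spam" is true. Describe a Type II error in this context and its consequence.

Type II error: failing to reject H₀ when it is false — concluding that an email is spam is not supported when in fact it is. Consequence: a spam email lands in the inbox.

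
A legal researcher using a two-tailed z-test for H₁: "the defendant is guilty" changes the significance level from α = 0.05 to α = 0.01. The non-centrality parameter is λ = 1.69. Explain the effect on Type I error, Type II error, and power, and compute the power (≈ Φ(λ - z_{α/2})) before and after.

Decreasing α from 0.05 to 0.01:
• Type I error rate decreases (α is the Type I rate by definition).
• Critical value moves from z_{α/2} = 1.96 to 2.576, so power = Φ(λ - z_{α/2}) goes from Φ(1.69 - 1.96) = 0.394 to Φ(1.69 - 2.576) = 0.188.
• Type II error rate β = 1 - power therefore increases (0.606 → 0.812).
Appropriate when false positives are costly — here, convicting an innocent person.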